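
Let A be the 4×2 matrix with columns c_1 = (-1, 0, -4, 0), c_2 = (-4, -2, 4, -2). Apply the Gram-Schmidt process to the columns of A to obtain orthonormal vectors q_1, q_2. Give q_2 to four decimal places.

c_1 = (-1, 0, -4, 0); ‖c_1‖ = 4.1231, so q_1 = (-0.2425, 0.0000, -0.9701, 0.0000).
q_1·c_2 = (-0.2425)·(-4) + 0.0000·(-2) + (-0.9701)·4 + 0.0000·(-2) = -2.9104.
u_2 = c_2 + 2.9104·q_1 = (-4.7059, -2.0000, 1.1765, -2.0000).
‖u_2‖ = 5.6151, so q_2 = (-0.8381, -0.3562, 0.2095, -0.3562).

q_2 = (-0.8381, -0.3562, 0.2095, -0.3562)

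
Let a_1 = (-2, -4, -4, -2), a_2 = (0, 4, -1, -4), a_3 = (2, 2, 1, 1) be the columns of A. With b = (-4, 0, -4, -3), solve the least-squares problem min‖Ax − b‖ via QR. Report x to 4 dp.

x = (0.2793, 0.6264, -1.1851)

e_1 = a_1/‖a_1‖ = (-2, -4, -4, -2)/6.3246 = (-0.3162, -0.6325, -0.6325, -0.3162).
r_{12} = e_1·a_2 = -0.6325.
u_2 = a_2 + 0.6325·e_1 = (-0.2000, 3.6000, -1.4000, -4.2000).
‖u_2‖ = 5.7096, so e_2 = (-0.0350, 0.6305, -0.2452, -0.7356).
r_{13} = e_1·a_3 = -2.8460; r_{23} = e_2·a_3 = 0.2102.
u_3 = a_3 + 2.8460·e_1 − 0.2102·e_2 = (1.1074, 0.0675, -0.7485, 0.2546).
‖u_3‖ = 1.3623, so e_3 = (0.8129, 0.0495, -0.5494, 0.1869).
Qᵀb = (4.7434, 3.3277, -1.6145).
Back-substitute: x_3 = -1.6145/1.3623 = -1.1851.
x_2 = (3.3277 − 0.2102·(-1.1851))/5.7096 = 0.6264.
x_1 = (4.7434 + 0.6325·0.6264 + 2.8460·(-1.1851))/6.3246 = 0.2793.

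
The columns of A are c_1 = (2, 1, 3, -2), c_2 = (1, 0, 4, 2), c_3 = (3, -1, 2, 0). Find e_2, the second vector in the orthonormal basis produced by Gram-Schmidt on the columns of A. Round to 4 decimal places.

e_2 = (-0.0283, -0.1414, 0.5937, 0.7916)

c_1 = (2, 1, 3, -2); ‖c_1‖ = 4.2426, so e_1 = (0.4714, 0.2357, 0.7071, -0.4714).
e_1·c_2 = 0.4714·1 + 0.2357·0 + 0.7071·4 + (-0.4714)·2 = 2.3570.
u_2 = c_2 − 2.3570·e_1 = (-0.1111, -0.5556, 2.3333, 3.1111).
‖u_2‖ = 3.9299, so e_2 = (-0.0283, -0.1414, 0.5937, 0.7916).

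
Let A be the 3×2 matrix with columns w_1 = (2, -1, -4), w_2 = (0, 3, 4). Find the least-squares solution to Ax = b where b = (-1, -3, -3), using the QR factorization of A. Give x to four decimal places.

w_1 = (2, -1, -4); ‖w_1‖ = 4.5826, so q_1 = (0.4364, -0.2182, -0.8729).
q_1·w_2 = 0.4364·0 + (-0.2182)·3 + (-0.8729)·4 = -4.1461.
u_2 = w_2 + 4.1461·q_1 = (1.8095, 2.0952, 0.3810).
‖u_2‖ = 2.7946, so q_2 = (0.6475, 0.7498, 0.1363).
Qᵀb = (2.8368, -3.3058).
Back-substitute: x_2 = -3.3058/2.7946 = -1.1829.
x_1 = (2.8368 + 4.1461·(-1.1829))/4.5826 = -0.4512.

x = (-0.4512, -1.1829)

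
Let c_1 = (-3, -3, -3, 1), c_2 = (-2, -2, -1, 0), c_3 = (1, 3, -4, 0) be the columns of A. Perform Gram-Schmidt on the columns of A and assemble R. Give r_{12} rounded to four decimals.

r_{12} = 2.8347

c_1 = (-3, -3, -3, 1); ‖c_1‖ = 5.2915, so q_1 = (-0.5669, -0.5669, -0.5669, 0.1890).
r_{12} = q_1·c_2 = 2.8347.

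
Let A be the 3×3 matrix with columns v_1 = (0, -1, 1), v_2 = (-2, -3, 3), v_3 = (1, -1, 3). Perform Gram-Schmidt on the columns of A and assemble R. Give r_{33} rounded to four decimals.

r_{33} = 1.4142

e_1 = v_1/‖v_1‖ = (0, -1, 1)/1.4142 = (0.0000, -0.7071, 0.7071).
r_{12} = e_1·v_2 = 4.2426.
u_2 = v_2 − 4.2426·e_1 = (-2.0000, 0.0000, 0.0000).
‖u_2‖ = 2.0000, so e_2 = (-1.0000, 0.0000, 0.0000).
r_{13} = e_1·v_3 = 2.8284; r_{23} = e_2·v_3 = -1.0000.
u_3 = v_3 − 2.8284·e_1 + 1.0000·e_2 = (0.0000, 1.0000, 1.0000).
r_{33} = ‖u_3‖ = 1.4142.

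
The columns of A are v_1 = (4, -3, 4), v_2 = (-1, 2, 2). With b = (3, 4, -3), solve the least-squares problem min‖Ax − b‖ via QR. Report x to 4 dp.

x = (-0.3014, -0.1781)

v_1 = (4, -3, 4); ‖v_1‖ = 6.4031, so q_1 = (0.6247, -0.4685, 0.6247).
q_1·v_2 = 0.6247·(-1) + (-0.4685)·2 + 0.6247·2 = -0.3123.
u_2 = v_2 + 0.3123·q_1 = (-0.8049, 1.8537, 2.1951).
‖u_2‖ = 2.9837, so q_2 = (-0.2698, 0.6213, 0.7357).
Qᵀb = (-1.8741, -0.5313).
Back-substitute: x_2 = -0.5313/2.9837 = -0.1781.
x_1 = (-1.8741 + 0.3123·(-0.1781))/6.4031 = -0.3014.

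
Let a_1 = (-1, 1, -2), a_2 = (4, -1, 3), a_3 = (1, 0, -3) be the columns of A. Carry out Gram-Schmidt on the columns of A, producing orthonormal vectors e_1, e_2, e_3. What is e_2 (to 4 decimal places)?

e_2 = (0.8971, 0.3450, -0.2760)

a_1 = (-1, 1, -2); ‖a_1‖ = 2.4495, so e_1 = (-0.4082, 0.4082, -0.8165).
e_1·a_2 = (-0.4082)·4 + 0.4082·(-1) + (-0.8165)·3 = -4.4907.
u_2 = a_2 + 4.4907·e_1 = (2.1667, 0.8333, -0.6667).
‖u_2‖ = 2.4152, so e_2 = (0.8971, 0.3450, -0.2760).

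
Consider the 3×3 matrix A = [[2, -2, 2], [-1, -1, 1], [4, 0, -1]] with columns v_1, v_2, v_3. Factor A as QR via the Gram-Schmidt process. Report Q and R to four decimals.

v_1 = (2, -1, 4); ‖v_1‖ = 4.5826, so q_1 = (0.4364, -0.2182, 0.8729).
q_1·v_2 = 0.4364·(-2) + (-0.2182)·(-1) + 0.8729·0 = -0.6547.
u_2 = v_2 + 0.6547·q_1 = (-1.7143, -1.1429, 0.5714).
‖u_2‖ = 2.1381, so q_2 = (-0.8018, -0.5345, 0.2673).
q_1·v_3 = 0.4364·2 + (-0.2182)·1 + 0.8729·(-1) = -0.2182; q_2·v_3 = (-0.8018)·2 + (-0.5345)·1 + 0.2673·(-1) = -2.4054.
u_3 = v_3 + 0.2182·q_1 + 2.4054·q_2 = (0.1667, -0.3333, -0.1667).
‖u_3‖ = 0.4082, so q_3 = (0.4082, -0.8165, -0.4082).

Q = [[0.4364, -0.8018, 0.4082], [-0.2182, -0.5345, -0.8165], [0.8729, 0.2673, -0.4082]], R = [[4.5826, -0.6547, -0.2182], [0.0000, 2.1381, -2.4054], [0.0000, 0.0000, 0.4082]]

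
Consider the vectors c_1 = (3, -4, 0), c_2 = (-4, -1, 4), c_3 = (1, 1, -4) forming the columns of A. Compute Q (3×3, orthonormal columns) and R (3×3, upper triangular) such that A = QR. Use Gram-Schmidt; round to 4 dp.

Q = [[0.6000, -0.5510, -0.5800], [-0.8000, -0.4132, -0.4350], [0.0000, 0.7250, -0.6887]], R = [[5.0000, -1.6000, -0.2000], [0.0000, 5.5172, -3.8642], [0.0000, 0.0000, 1.7400]]

e_1 = c_1/‖c_1‖ = (3, -4, 0)/5.0000 = (0.6000, -0.8000, 0.0000).
r_{12} = e_1·c_2 = -1.6000.
u_2 = c_2 + 1.6000·e_1 = (-3.0400, -2.2800, 4.0000).
‖u_2‖ = 5.5172, so e_2 = (-0.5510, -0.4132, 0.7250).
r_{13} = e_1·c_3 = -0.2000; r_{23} = e_2·c_3 = -3.8642.
u_3 = c_3 + 0.2000·e_1 + 3.8642·e_2 = (-1.0092, -0.7569, -1.1984).
‖u_3‖ = 1.7400, so e_3 = (-0.5800, -0.4350, -0.6887).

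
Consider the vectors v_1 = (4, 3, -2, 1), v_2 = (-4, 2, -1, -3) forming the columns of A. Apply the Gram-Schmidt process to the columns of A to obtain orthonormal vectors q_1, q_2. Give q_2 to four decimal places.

v_1 = (4, 3, -2, 1); ‖v_1‖ = 5.4772, so q_1 = (0.7303, 0.5477, -0.3651, 0.1826).
q_1·v_2 = 0.7303·(-4) + 0.5477·2 + (-0.3651)·(-1) + 0.1826·(-3) = -2.0083.
u_2 = v_2 + 2.0083·q_1 = (-2.5333, 3.1000, -1.7333, -2.6333).
‖u_2‖ = 5.0957, so q_2 = (-0.4971, 0.6084, -0.3402, -0.5168).

q_2 = (-0.4971, 0.6084, -0.3402, -0.5168)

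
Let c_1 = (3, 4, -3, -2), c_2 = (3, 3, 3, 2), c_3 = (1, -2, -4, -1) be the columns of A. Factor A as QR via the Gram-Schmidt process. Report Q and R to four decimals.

e_1 = c_1/‖c_1‖ = (3, 4, -3, -2)/6.1644 = (0.4867, 0.6489, -0.4867, -0.3244).
r_{12} = e_1·c_2 = 1.2978.
u_2 = c_2 − 1.2978·e_1 = (2.3684, 2.1579, 3.6316, 2.4211).
‖u_2‖ = 5.4144, so e_2 = (0.4374, 0.3985, 0.6707, 0.4472).
r_{13} = e_1·c_3 = 1.4600; r_{23} = e_2·c_3 = -3.4897.
u_3 = c_3 − 1.4600·e_1 + 3.4897·e_2 = (1.8160, -1.5566, -0.9488, 1.0341).
‖u_3‖ = 2.7731, so e_3 = (0.6548, -0.5613, -0.3422, 0.3729).

Q = [[0.4867, 0.4374, 0.6548], [0.6489, 0.3985, -0.5613], [-0.4867, 0.6707, -0.3422], [-0.3244, 0.4472, 0.3729]], R = [[6.1644, 1.2978, 1.4600], [0.0000, 5.4144, -3.4897], [0.0000, 0.0000, 2.7731]]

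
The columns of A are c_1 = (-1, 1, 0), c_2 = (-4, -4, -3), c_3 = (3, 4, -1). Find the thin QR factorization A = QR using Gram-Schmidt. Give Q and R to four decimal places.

Q = [[-0.7071, -0.6247, 0.3313], [0.7071, -0.6247, 0.3313], [0.0000, -0.4685, -0.8835]], R = [[1.4142, 0.0000, 0.7071], [0.0000, 6.4031, -3.9043], [0.0000, 0.0000, 3.2025]]

q_1 = c_1/‖c_1‖ = (-1, 1, 0)/1.4142 = (-0.7071, 0.7071, 0.0000).
r_{12} = q_1·c_2 = 0.0000.
u_2 = c_2 + 0.0000·q_1 = (-4.0000, -4.0000, -3.0000).
‖u_2‖ = 6.4031, so q_2 = (-0.6247, -0.6247, -0.4685).
r_{13} = q_1·c_3 = 0.7071; r_{23} = q_2·c_3 = -3.9043.
u_3 = c_3 − 0.7071·q_1 + 3.9043·q_2 = (1.0610, 1.0610, -2.8293).
‖u_3‖ = 3.2025, so q_3 = (0.3313, 0.3313, -0.8835).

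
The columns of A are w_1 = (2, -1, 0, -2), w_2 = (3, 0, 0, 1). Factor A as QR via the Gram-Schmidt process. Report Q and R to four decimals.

w_1 = (2, -1, 0, -2); ‖w_1‖ = 3.0000, so q_1 = (0.6667, -0.3333, 0.0000, -0.6667).
q_1·w_2 = 0.6667·3 + (-0.3333)·0 + 0.0000·0 + (-0.6667)·1 = 1.3333.
u_2 = w_2 − 1.3333·q_1 = (2.1111, 0.4444, 0.0000, 1.8889).
‖u_2‖ = 2.8674, so q_2 = (0.7362, 0.1550, 0.0000, 0.6587).

Q = [[0.6667, 0.7362], [-0.3333, 0.1550], [0.0000, 0.0000], [-0.6667, 0.6587]], R = [[3.0000, 1.3333], [0.0000, 2.8674]]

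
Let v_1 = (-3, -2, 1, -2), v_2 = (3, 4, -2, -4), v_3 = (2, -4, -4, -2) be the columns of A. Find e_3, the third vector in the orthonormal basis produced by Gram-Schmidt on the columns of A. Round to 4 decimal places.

e_1 = v_1/‖v_1‖ = (-3, -2, 1, -2)/4.2426 = (-0.7071, -0.4714, 0.2357, -0.4714).
r_{12} = e_1·v_2 = -2.5927.
u_2 = v_2 + 2.5927·e_1 = (1.1667, 2.7778, -1.3889, -5.2222).
‖u_2‖ = 6.1869, so e_2 = (0.1886, 0.4490, -0.2245, -0.8441).
r_{13} = e_1·v_3 = 0.4714; r_{23} = e_2·v_3 = 1.1673.
u_3 = v_3 − 0.4714·e_1 − 1.1673·e_2 = (2.1132, -4.3019, -3.8491, -0.7925).
‖u_3‖ = 6.1980, so e_3 = (0.3410, -0.6941, -0.6210, -0.1279).

e_3 = (0.3410, -0.6941, -0.6210, -0.1279)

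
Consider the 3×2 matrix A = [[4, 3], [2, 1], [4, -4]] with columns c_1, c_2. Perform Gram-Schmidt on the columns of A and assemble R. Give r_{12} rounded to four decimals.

r_{12} = -0.3333

c_1 = (4, 2, 4); ‖c_1‖ = 6.0000, so e_1 = (0.6667, 0.3333, 0.6667).
r_{12} = e_1·c_2 = -0.3333.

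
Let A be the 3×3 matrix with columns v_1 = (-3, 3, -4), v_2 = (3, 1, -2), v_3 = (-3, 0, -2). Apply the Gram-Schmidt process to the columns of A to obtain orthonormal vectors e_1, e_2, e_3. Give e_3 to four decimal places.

v_1 = (-3, 3, -4); ‖v_1‖ = 5.8310, so e_1 = (-0.5145, 0.5145, -0.6860).
e_1·v_2 = (-0.5145)·3 + 0.5145·1 + (-0.6860)·(-2) = 0.3430.
u_2 = v_2 − 0.3430·e_1 = (3.1765, 0.8235, -1.7647).
‖u_2‖ = 3.7259, so e_2 = (0.8525, 0.2210, -0.4736).
e_1·v_3 = (-0.5145)·(-3) + 0.5145·0 + (-0.6860)·(-2) = 2.9155; e_2·v_3 = 0.8525·(-3) + 0.2210·0 + (-0.4736)·(-2) = -1.6103.
u_3 = v_3 − 2.9155·e_1 + 1.6103·e_2 = (-0.1271, -1.1441, -0.7627).
‖u_3‖ = 1.3809, so e_3 = (-0.0921, -0.8285, -0.5523).

e_3 = (-0.0921, -0.8285, -0.5523)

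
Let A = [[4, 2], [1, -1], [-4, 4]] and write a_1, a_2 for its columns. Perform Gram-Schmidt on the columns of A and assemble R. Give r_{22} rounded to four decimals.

r_{22} = 4.3064

a_1 = (4, 1, -4); ‖a_1‖ = 5.7446, so q_1 = (0.6963, 0.1741, -0.6963).
q_1·a_2 = 0.6963·2 + 0.1741·(-1) + (-0.6963)·4 = -1.5667.
u_2 = a_2 + 1.5667·q_1 = (3.0909, -0.7273, 2.9091).
r_{22} = ‖u_2‖ = 4.3064.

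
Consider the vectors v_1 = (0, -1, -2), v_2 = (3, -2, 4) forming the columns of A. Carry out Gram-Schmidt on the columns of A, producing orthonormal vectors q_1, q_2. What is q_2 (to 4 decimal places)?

q_1 = v_1/‖v_1‖ = (0, -1, -2)/2.2361 = (0.0000, -0.4472, -0.8944).
r_{12} = q_1·v_2 = -2.6833.
u_2 = v_2 + 2.6833·q_1 = (3.0000, -3.2000, 1.6000).
‖u_2‖ = 4.6690, so q_2 = (0.6425, -0.6854, 0.3427).

q_2 = (0.6425, -0.6854, 0.3427)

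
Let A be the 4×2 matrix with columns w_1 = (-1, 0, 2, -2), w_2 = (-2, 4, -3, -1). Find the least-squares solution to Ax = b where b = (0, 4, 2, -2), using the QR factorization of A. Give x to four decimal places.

x = (0.9925, 0.4662)

w_1 = (-1, 0, 2, -2); ‖w_1‖ = 3.0000, so e_1 = (-0.3333, 0.0000, 0.6667, -0.6667).
e_1·w_2 = (-0.3333)·(-2) + 0.0000·4 + 0.6667·(-3) + (-0.6667)·(-1) = -0.6667.
u_2 = w_2 + 0.6667·e_1 = (-2.2222, 4.0000, -2.5556, -1.4444).
‖u_2‖ = 5.4365, so e_2 = (-0.4088, 0.7358, -0.4701, -0.2657).
Qᵀb = (2.6667, 2.5343).
Back-substitute: x_2 = 2.5343/5.4365 = 0.4662.
x_1 = (2.6667 + 0.6667·0.4662)/3.0000 = 0.9925.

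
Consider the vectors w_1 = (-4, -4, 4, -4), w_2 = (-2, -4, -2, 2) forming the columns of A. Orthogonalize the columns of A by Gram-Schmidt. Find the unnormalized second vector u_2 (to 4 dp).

w_1 = (-4, -4, 4, -4); ‖w_1‖ = 8.0000, so q_1 = (-0.5000, -0.5000, 0.5000, -0.5000).
q_1·w_2 = (-0.5000)·(-2) + (-0.5000)·(-4) + 0.5000·(-2) + (-0.5000)·2 = 1.0000.
u_2 = w_2 − 1.0000·q_1 = (-1.5000, -3.5000, -2.5000, 2.5000).

u_2 = (-1.5000, -3.5000, -2.5000, 2.5000)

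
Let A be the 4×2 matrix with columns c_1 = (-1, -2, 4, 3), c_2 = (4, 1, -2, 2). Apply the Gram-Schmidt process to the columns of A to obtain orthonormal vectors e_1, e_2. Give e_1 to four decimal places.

e_1 = (-0.1826, -0.3651, 0.7303, 0.5477)

c_1 = (-1, -2, 4, 3); ‖c_1‖ = 5.4772, so e_1 = (-0.1826, -0.3651, 0.7303, 0.5477).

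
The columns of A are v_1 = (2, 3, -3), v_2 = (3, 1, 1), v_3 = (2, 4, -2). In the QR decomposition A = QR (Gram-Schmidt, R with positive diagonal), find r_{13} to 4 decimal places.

v_1 = (2, 3, -3); ‖v_1‖ = 4.6904, so e_1 = (0.4264, 0.6396, -0.6396).
r_{13} = e_1·v_3 = 4.6904.

r_{13} = 4.6904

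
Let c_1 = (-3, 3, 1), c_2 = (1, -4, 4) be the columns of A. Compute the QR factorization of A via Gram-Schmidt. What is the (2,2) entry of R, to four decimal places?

c_1 = (-3, 3, 1); ‖c_1‖ = 4.3589, so q_1 = (-0.6882, 0.6882, 0.2294).
q_1·c_2 = (-0.6882)·1 + 0.6882·(-4) + 0.2294·4 = -2.5236.
u_2 = c_2 + 2.5236·q_1 = (-0.7368, -2.2632, 4.5789).
r_{22} = ‖u_2‖ = 5.1606.

r_{22} = 5.1606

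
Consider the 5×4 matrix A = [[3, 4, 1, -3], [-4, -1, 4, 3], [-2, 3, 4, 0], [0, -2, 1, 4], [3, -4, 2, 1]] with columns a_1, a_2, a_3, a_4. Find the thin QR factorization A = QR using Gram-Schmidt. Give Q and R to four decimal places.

a_1 = (3, -4, -2, 0, 3); ‖a_1‖ = 6.1644, so e_1 = (0.4867, -0.6489, -0.3244, 0.0000, 0.4867).
e_1·a_2 = 0.4867·4 + (-0.6489)·(-1) + (-0.3244)·3 + 0.0000·(-2) + 0.4867·(-4) = -0.3244.
u_2 = a_2 + 0.3244·e_1 = (4.1579, -1.2105, 2.8947, -2.0000, -3.8421).
‖u_2‖ = 6.7746, so e_2 = (0.6138, -0.1787, 0.4273, -0.2952, -0.5671).
e_1·a_3 = 0.4867·1 + (-0.6489)·4 + (-0.3244)·4 + 0.0000·1 + 0.4867·2 = -2.4333; e_2·a_3 = 0.6138·1 + (-0.1787)·4 + 0.4273·4 + (-0.2952)·1 + (-0.5671)·2 = 0.1787.
u_3 = a_3 + 2.4333·e_1 − 0.1787·e_2 = (2.0745, 2.4530, 3.1342, 1.0528, 3.2856).
‖u_3‖ = 5.6610, so e_3 = (0.3665, 0.4333, 0.5536, 0.1860, 0.5804).
e_1·a_4 = 0.4867·(-3) + (-0.6489)·3 + (-0.3244)·0 + 0.0000·4 + 0.4867·1 = -2.9200; e_2·a_4 = 0.6138·(-3) + (-0.1787)·3 + 0.4273·0 + (-0.2952)·4 + (-0.5671)·1 = -4.1253; e_3·a_4 = 0.3665·(-3) + 0.4333·3 + 0.5536·0 + 0.1860·4 + 0.5804·1 = 1.5248.
u_4 = a_4 + 2.9200·e_1 + 4.1253·e_2 − 1.5248·e_3 = (0.3942, -0.2926, -0.0288, 2.4986, -0.8035).
‖u_4‖ = 2.6703, so e_4 = (0.1476, -0.1096, -0.0108, 0.9357, -0.3009).

Q = [[0.4867, 0.6138, 0.3665, 0.1476], [-0.6489, -0.1787, 0.4333, -0.1096], [-0.3244, 0.4273, 0.5536, -0.0108], [0.0000, -0.2952, 0.1860, 0.9357], [0.4867, -0.5671, 0.5804, -0.3009]], R = [[6.1644, -0.3244, -2.4333, -2.9200], [0.0000, 6.7746, 0.1787, -4.1253], [0.0000, 0.0000, 5.6610, 1.5248], [0.0000, 0.0000, 0.0000, 2.6703]]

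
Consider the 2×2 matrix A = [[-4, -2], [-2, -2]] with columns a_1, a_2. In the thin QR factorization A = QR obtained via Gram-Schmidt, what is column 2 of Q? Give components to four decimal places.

e_1 = a_1/‖a_1‖ = (-4, -2)/4.4721 = (-0.8944, -0.4472).
r_{12} = e_1·a_2 = 2.6833.
u_2 = a_2 − 2.6833·e_1 = (0.4000, -0.8000).
‖u_2‖ = 0.8944, so e_2 = (0.4472, -0.8944).

e_2 = (0.4472, -0.8944)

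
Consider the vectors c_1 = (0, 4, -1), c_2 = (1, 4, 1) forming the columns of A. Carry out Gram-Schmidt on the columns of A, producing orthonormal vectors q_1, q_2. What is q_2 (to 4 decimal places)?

q_1 = c_1/‖c_1‖ = (0, 4, -1)/4.1231 = (0.0000, 0.9701, -0.2425).
r_{12} = q_1·c_2 = 3.6380.
u_2 = c_2 − 3.6380·q_1 = (1.0000, 0.4706, 1.8824).
‖u_2‖ = 2.1828, so q_2 = (0.4581, 0.2156, 0.8623).

q_2 = (0.4581, 0.2156, 0.8623)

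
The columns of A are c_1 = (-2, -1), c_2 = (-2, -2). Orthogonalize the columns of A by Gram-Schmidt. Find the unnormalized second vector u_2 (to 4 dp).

c_1 = (-2, -1); ‖c_1‖ = 2.2361, so q_1 = (-0.8944, -0.4472).
q_1·c_2 = (-0.8944)·(-2) + (-0.4472)·(-2) = 2.6833.
u_2 = c_2 − 2.6833·q_1 = (0.4000, -0.8000).

u_2 = (0.4000, -0.8000)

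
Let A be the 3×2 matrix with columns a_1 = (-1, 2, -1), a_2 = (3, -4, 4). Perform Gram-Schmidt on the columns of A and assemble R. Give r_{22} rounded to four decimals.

a_1 = (-1, 2, -1); ‖a_1‖ = 2.4495, so e_1 = (-0.4082, 0.8165, -0.4082).
e_1·a_2 = (-0.4082)·3 + 0.8165·(-4) + (-0.4082)·4 = -6.1237.
u_2 = a_2 + 6.1237·e_1 = (0.5000, 1.0000, 1.5000).
r_{22} = ‖u_2‖ = 1.8708.

r_{22} = 1.8708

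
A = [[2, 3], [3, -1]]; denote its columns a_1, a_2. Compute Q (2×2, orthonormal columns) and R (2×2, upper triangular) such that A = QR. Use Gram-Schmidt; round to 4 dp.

e_1 = a_1/‖a_1‖ = (2, 3)/3.6056 = (0.5547, 0.8321).
r_{12} = e_1·a_2 = 0.8321.
u_2 = a_2 − 0.8321·e_1 = (2.5385, -1.6923).
‖u_2‖ = 3.0509, so e_2 = (0.8321, -0.5547).

Q = [[0.5547, 0.8321], [0.8321, -0.5547]], R = [[3.6056, 0.8321], [0.0000, 3.0509]]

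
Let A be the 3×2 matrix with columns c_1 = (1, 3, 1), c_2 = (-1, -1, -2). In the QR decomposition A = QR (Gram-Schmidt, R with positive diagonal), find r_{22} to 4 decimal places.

q_1 = c_1/‖c_1‖ = (1, 3, 1)/3.3166 = (0.3015, 0.9045, 0.3015).
r_{12} = q_1·c_2 = -1.8091.
u_2 = c_2 + 1.8091·q_1 = (-0.4545, 0.6364, -1.4545).
r_{22} = ‖u_2‖ = 1.6514.

r_{22} = 1.6514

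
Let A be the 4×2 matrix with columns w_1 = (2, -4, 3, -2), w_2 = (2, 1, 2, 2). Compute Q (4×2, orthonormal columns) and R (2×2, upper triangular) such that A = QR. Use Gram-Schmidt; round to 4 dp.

w_1 = (2, -4, 3, -2); ‖w_1‖ = 5.7446, so q_1 = (0.3482, -0.6963, 0.5222, -0.3482).
q_1·w_2 = 0.3482·2 + (-0.6963)·1 + 0.5222·2 + (-0.3482)·2 = 0.3482.
u_2 = w_2 − 0.3482·q_1 = (1.8788, 1.2424, 1.8182, 2.1212).
‖u_2‖ = 3.5887, so q_2 = (0.5235, 0.3462, 0.5066, 0.5911).

Q = [[0.3482, 0.5235], [-0.6963, 0.3462], [0.5222, 0.5066], [-0.3482, 0.5911]], R = [[5.7446, 0.3482], [0.0000, 3.5887]]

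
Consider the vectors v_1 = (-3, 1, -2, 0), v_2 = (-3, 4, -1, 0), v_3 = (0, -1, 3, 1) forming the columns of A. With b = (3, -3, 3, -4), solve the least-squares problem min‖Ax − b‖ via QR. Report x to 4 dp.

x = (-0.8335, -0.4697, -0.1020)

v_1 = (-3, 1, -2, 0); ‖v_1‖ = 3.7417, so e_1 = (-0.8018, 0.2673, -0.5345, 0.0000).
e_1·v_2 = (-0.8018)·(-3) + 0.2673·4 + (-0.5345)·(-1) + 0.0000·0 = 4.0089.
u_2 = v_2 − 4.0089·e_1 = (0.2143, 2.9286, 1.1429, 0.0000).
‖u_2‖ = 3.1510, so e_2 = (0.0680, 0.9294, 0.3627, 0.0000).
e_1·v_3 = (-0.8018)·0 + 0.2673·(-1) + (-0.5345)·3 + 0.0000·1 = -1.8708; e_2·v_3 = 0.0680·0 + 0.9294·(-1) + 0.3627·3 + 0.0000·1 = 0.1587.
u_3 = v_3 + 1.8708·e_1 − 0.1587·e_2 = (-1.5108, -0.6475, 1.9424, 1.0000).
‖u_3‖ = 2.7340, so e_3 = (-0.5526, -0.2368, 0.7105, 0.3658).
Qᵀb = (-4.8107, -1.4961, -0.2789).
Back-substitute: x_3 = -0.2789/2.7340 = -0.1020.
x_2 = (-1.4961 − 0.1587·(-0.1020))/3.1510 = -0.4697.
x_1 = (-4.8107 − 4.0089·(-0.4697) + 1.8708·(-0.1020))/3.7417 = -0.8335.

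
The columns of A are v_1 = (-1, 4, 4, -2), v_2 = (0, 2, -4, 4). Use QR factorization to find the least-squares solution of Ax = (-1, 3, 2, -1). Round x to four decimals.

q_1 = v_1/‖v_1‖ = (-1, 4, 4, -2)/6.0828 = (-0.1644, 0.6576, 0.6576, -0.3288).
r_{12} = q_1·v_2 = -2.6304.
u_2 = v_2 + 2.6304·q_1 = (-0.4324, 3.7297, -2.2703, 3.1351).
‖u_2‖ = 5.3927, so q_2 = (-0.0802, 0.6916, -0.4210, 0.5814).
Qᵀb = (3.7812, 0.7317).
Back-substitute: x_2 = 0.7317/5.3927 = 0.1357.
x_1 = (3.7812 + 2.6304·0.1357)/6.0828 = 0.6803.

x = (0.6803, 0.1357)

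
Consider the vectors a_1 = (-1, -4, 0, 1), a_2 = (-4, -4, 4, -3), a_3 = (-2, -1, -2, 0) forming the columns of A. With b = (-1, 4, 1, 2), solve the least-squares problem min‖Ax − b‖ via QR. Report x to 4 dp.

a_1 = (-1, -4, 0, 1); ‖a_1‖ = 4.2426, so e_1 = (-0.2357, -0.9428, 0.0000, 0.2357).
e_1·a_2 = (-0.2357)·(-4) + (-0.9428)·(-4) + 0.0000·4 + 0.2357·(-3) = 4.0069.
u_2 = a_2 − 4.0069·e_1 = (-3.0556, -0.2222, 4.0000, -3.9444).
‖u_2‖ = 6.3988, so e_2 = (-0.4775, -0.0347, 0.6251, -0.6164).
e_1·a_3 = (-0.2357)·(-2) + (-0.9428)·(-1) + 0.0000·(-2) + 0.2357·0 = 1.4142; e_2·a_3 = (-0.4775)·(-2) + (-0.0347)·(-1) + 0.6251·(-2) + (-0.6164)·0 = -0.2605.
u_3 = a_3 − 1.4142·e_1 + 0.2605·e_2 = (-1.7910, 0.3243, -1.8372, -0.4939).
‖u_3‖ = 2.6329, so e_3 = (-0.6803, 0.1232, -0.6978, -0.1876).
Qᵀb = (-3.0641, -0.2691, 0.1000).
Back-substitute: x_3 = 0.1000/2.6329 = 0.0380.
x_2 = (-0.2691 + 0.2605·0.0380)/6.3988 = -0.0405.
x_1 = (-3.0641 − 4.0069·(-0.0405) − 1.4142·0.0380)/4.2426 = -0.6966.

x = (-0.6966, -0.0405, 0.0380)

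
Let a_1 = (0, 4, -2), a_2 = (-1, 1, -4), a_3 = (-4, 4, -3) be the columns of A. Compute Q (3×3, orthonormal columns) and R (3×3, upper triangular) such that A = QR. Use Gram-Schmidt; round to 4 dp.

e_1 = a_1/‖a_1‖ = (0, 4, -2)/4.4721 = (0.0000, 0.8944, -0.4472).
r_{12} = e_1·a_2 = 2.6833.
u_2 = a_2 − 2.6833·e_1 = (-1.0000, -1.4000, -2.8000).
‖u_2‖ = 3.2863, so e_2 = (-0.3043, -0.4260, -0.8520).
r_{13} = e_1·a_3 = 4.9193; r_{23} = e_2·a_3 = 2.0692.
u_3 = a_3 − 4.9193·e_1 − 2.0692·e_2 = (-3.3704, 0.4815, 0.9630).
‖u_3‖ = 3.5382, so e_3 = (-0.9526, 0.1361, 0.2722).

Q = [[0.0000, -0.3043, -0.9526], [0.8944, -0.4260, 0.1361], [-0.4472, -0.8520, 0.2722]], R = [[4.4721, 2.6833, 4.9193], [0.0000, 3.2863, 2.0692], [0.0000, 0.0000, 3.5382]]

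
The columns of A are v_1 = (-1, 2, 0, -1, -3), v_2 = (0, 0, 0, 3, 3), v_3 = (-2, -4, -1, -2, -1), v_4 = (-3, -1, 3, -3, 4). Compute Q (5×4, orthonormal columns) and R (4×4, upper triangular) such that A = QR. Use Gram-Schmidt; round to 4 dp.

e_1 = v_1/‖v_1‖ = (-1, 2, 0, -1, -3)/3.8730 = (-0.2582, 0.5164, 0.0000, -0.2582, -0.7746).
r_{12} = e_1·v_2 = -3.0984.
u_2 = v_2 + 3.0984·e_1 = (-0.8000, 1.6000, 0.0000, 2.2000, 0.6000).
‖u_2‖ = 2.8983, so e_2 = (-0.2760, 0.5521, 0.0000, 0.7591, 0.2070).
r_{13} = e_1·v_3 = -0.2582; r_{23} = e_2·v_3 = -3.3813.
u_3 = v_3 + 0.2582·e_1 + 3.3813·e_2 = (-3.0000, -2.0000, -1.0000, 0.5000, -0.5000).
‖u_3‖ = 3.8079, so e_3 = (-0.7878, -0.5252, -0.2626, 0.1313, -0.1313).
r_{14} = e_1·v_4 = -2.0656; r_{24} = e_2·v_4 = -1.1731; r_{34} = e_3·v_4 = 1.1818.
u_4 = v_4 + 2.0656·e_1 + 1.1731·e_2 − 1.1818·e_3 = (-2.9261, 1.3350, 3.3103, -2.7980, 2.7980).
‖u_4‖ = 6.0795, so e_4 = (-0.4813, 0.2196, 0.5445, -0.4602, 0.4602).

Q = [[-0.2582, -0.2760, -0.7878, -0.4813], [0.5164, 0.5521, -0.5252, 0.2196], [0.0000, 0.0000, -0.2626, 0.5445], [-0.2582, 0.7591, 0.1313, -0.4602], [-0.7746, 0.2070, -0.1313, 0.4602]], R = [[3.8730, -3.0984, -0.2582, -2.0656], [0.0000, 2.8983, -3.3813, -1.1731], [0.0000, 0.0000, 3.8079, 1.1818], [0.0000, 0.0000, 0.0000, 6.0795]]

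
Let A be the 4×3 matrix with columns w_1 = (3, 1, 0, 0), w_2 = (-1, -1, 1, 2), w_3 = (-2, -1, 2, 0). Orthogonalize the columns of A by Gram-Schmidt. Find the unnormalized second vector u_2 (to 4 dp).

e_1 = w_1/‖w_1‖ = (3, 1, 0, 0)/3.1623 = (0.9487, 0.3162, 0.0000, 0.0000).
r_{12} = e_1·w_2 = -1.2649.
u_2 = w_2 + 1.2649·e_1 = (0.2000, -0.6000, 1.0000, 2.0000).

u_2 = (0.2000, -0.6000, 1.0000, 2.0000)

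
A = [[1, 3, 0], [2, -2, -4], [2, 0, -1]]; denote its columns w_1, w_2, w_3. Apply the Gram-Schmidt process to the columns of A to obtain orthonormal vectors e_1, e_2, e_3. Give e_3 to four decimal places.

w_1 = (1, 2, 2); ‖w_1‖ = 3.0000, so e_1 = (0.3333, 0.6667, 0.6667).
e_1·w_2 = 0.3333·3 + 0.6667·(-2) + 0.6667·0 = -0.3333.
u_2 = w_2 + 0.3333·e_1 = (3.1111, -1.7778, 0.2222).
‖u_2‖ = 3.5901, so e_2 = (0.8666, -0.4952, 0.0619).
e_1·w_3 = 0.3333·0 + 0.6667·(-4) + 0.6667·(-1) = -3.3333; e_2·w_3 = 0.8666·0 + (-0.4952)·(-4) + 0.0619·(-1) = 1.9189.
u_3 = w_3 + 3.3333·e_1 − 1.9189·e_2 = (-0.5517, -0.8276, 1.1034).
‖u_3‖ = 1.4856, so e_3 = (-0.3714, -0.5571, 0.7428).

e_3 = (-0.3714, -0.5571, 0.7428)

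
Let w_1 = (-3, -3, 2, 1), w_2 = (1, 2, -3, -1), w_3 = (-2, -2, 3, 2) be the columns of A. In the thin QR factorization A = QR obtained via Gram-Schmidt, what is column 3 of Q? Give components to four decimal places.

w_1 = (-3, -3, 2, 1); ‖w_1‖ = 4.7958, so q_1 = (-0.6255, -0.6255, 0.4170, 0.2085).
q_1·w_2 = (-0.6255)·1 + (-0.6255)·2 + 0.4170·(-3) + 0.2085·(-1) = -3.3362.
u_2 = w_2 + 3.3362·q_1 = (-1.0870, -0.0870, -1.6087, -0.3043).
‖u_2‖ = 1.9671, so q_2 = (-0.5526, -0.0442, -0.8178, -0.1547).
q_1·w_3 = (-0.6255)·(-2) + (-0.6255)·(-2) + 0.4170·3 + 0.2085·2 = 4.1703; q_2·w_3 = (-0.5526)·(-2) + (-0.0442)·(-2) + (-0.8178)·3 + (-0.1547)·2 = -1.5693.
u_3 = w_3 − 4.1703·q_1 + 1.5693·q_2 = (-0.2584, 0.5393, -0.0225, 0.8876).
‖u_3‖ = 1.0705, so q_3 = (-0.2414, 0.5038, -0.0210, 0.8291).

q_3 = (-0.2414, 0.5038, -0.0210, 0.8291)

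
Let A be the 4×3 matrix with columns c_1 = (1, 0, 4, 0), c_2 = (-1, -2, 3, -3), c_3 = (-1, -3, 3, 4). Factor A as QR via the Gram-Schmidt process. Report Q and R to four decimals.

Q = [[0.2425, -0.4133, -0.3773], [0.0000, -0.5018, -0.6497], [0.9701, 0.1033, 0.0943], [0.0000, -0.7528, 0.6532]], R = [[4.1231, 2.6679, 2.6679], [0.0000, 3.9853, -0.7823], [0.0000, 0.0000, 5.2221]]

c_1 = (1, 0, 4, 0); ‖c_1‖ = 4.1231, so e_1 = (0.2425, 0.0000, 0.9701, 0.0000).
e_1·c_2 = 0.2425·(-1) + 0.0000·(-2) + 0.9701·3 + 0.0000·(-3) = 2.6679.
u_2 = c_2 − 2.6679·e_1 = (-1.6471, -2.0000, 0.4118, -3.0000).
‖u_2‖ = 3.9853, so e_2 = (-0.4133, -0.5018, 0.1033, -0.7528).
e_1·c_3 = 0.2425·(-1) + 0.0000·(-3) + 0.9701·3 + 0.0000·4 = 2.6679; e_2·c_3 = (-0.4133)·(-1) + (-0.5018)·(-3) + 0.1033·3 + (-0.7528)·4 = -0.7823.
u_3 = c_3 − 2.6679·e_1 + 0.7823·e_2 = (-1.9704, -3.3926, 0.4926, 3.4111).
‖u_3‖ = 5.2221, so e_3 = (-0.3773, -0.6497, 0.0943, 0.6532).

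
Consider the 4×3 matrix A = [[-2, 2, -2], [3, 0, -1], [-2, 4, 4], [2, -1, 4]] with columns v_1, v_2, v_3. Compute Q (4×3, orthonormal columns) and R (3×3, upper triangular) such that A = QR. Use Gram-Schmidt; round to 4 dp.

v_1 = (-2, 3, -2, 2); ‖v_1‖ = 4.5826, so q_1 = (-0.4364, 0.6547, -0.4364, 0.4364).
q_1·v_2 = (-0.4364)·2 + 0.6547·0 + (-0.4364)·4 + 0.4364·(-1) = -3.0551.
u_2 = v_2 + 3.0551·q_1 = (0.6667, 2.0000, 2.6667, 0.3333).
‖u_2‖ = 3.4157, so q_2 = (0.1952, 0.5855, 0.7807, 0.0976).
q_1·v_3 = (-0.4364)·(-2) + 0.6547·(-1) + (-0.4364)·4 + 0.4364·4 = 0.2182; q_2·v_3 = 0.1952·(-2) + 0.5855·(-1) + 0.7807·4 + 0.0976·4 = 2.5373.
u_3 = v_3 − 0.2182·q_1 − 2.5373·q_2 = (-2.4000, -2.6286, 2.1143, 3.6571).
‖u_3‖ = 5.5240, so q_3 = (-0.4345, -0.4758, 0.3827, 0.6620).

Q = [[-0.4364, 0.1952, -0.4345], [0.6547, 0.5855, -0.4758], [-0.4364, 0.7807, 0.3827], [0.4364, 0.0976, 0.6620]], R = [[4.5826, -3.0551, 0.2182], [0.0000, 3.4157, 2.5373], [0.0000, 0.0000, 5.5240]]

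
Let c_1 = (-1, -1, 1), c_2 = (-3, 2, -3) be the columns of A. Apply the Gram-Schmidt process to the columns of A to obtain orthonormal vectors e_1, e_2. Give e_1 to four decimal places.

e_1 = (-0.5774, -0.5774, 0.5774)

e_1 = c_1/‖c_1‖ = (-1, -1, 1)/1.7321 = (-0.5774, -0.5774, 0.5774).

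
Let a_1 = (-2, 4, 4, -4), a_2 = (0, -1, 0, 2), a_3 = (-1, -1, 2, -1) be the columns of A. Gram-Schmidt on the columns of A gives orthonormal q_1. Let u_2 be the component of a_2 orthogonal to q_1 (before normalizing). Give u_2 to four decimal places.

u_2 = (-0.4615, -0.0769, 0.9231, 1.0769)

q_1 = a_1/‖a_1‖ = (-2, 4, 4, -4)/7.2111 = (-0.2774, 0.5547, 0.5547, -0.5547).
r_{12} = q_1·a_2 = -1.6641.
u_2 = a_2 + 1.6641·q_1 = (-0.4615, -0.0769, 0.9231, 1.0769).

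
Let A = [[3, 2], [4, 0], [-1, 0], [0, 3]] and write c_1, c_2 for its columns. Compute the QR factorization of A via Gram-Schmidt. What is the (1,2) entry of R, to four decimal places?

c_1 = (3, 4, -1, 0); ‖c_1‖ = 5.0990, so e_1 = (0.5883, 0.7845, -0.1961, 0.0000).
r_{12} = e_1·c_2 = 1.1767.

r_{12} = 1.1767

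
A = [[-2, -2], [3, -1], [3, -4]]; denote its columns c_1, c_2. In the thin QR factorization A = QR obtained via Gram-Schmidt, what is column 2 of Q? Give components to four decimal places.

e_1 = c_1/‖c_1‖ = (-2, 3, 3)/4.6904 = (-0.4264, 0.6396, 0.6396).
r_{12} = e_1·c_2 = -2.3452.
u_2 = c_2 + 2.3452·e_1 = (-3.0000, 0.5000, -2.5000).
‖u_2‖ = 3.9370, so e_2 = (-0.7620, 0.1270, -0.6350).

e_2 = (-0.7620, 0.1270, -0.6350)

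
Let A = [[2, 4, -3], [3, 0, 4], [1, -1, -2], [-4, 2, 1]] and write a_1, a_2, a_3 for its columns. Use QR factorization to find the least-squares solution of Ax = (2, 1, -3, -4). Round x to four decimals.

a_1 = (2, 3, 1, -4); ‖a_1‖ = 5.4772, so q_1 = (0.3651, 0.5477, 0.1826, -0.7303).
q_1·a_2 = 0.3651·4 + 0.5477·0 + 0.1826·(-1) + (-0.7303)·2 = -0.1826.
u_2 = a_2 + 0.1826·q_1 = (4.0667, 0.1000, -0.9667, 1.8667).
‖u_2‖ = 4.5789, so q_2 = (0.8881, 0.0218, -0.2111, 0.4077).
q_1·a_3 = 0.3651·(-3) + 0.5477·4 + 0.1826·(-2) + (-0.7303)·1 = 0.0000; q_2·a_3 = 0.8881·(-3) + 0.0218·4 + (-0.2111)·(-2) + 0.4077·1 = -1.7471.
u_3 = a_3 + 0.0000·q_1 + 1.7471·q_2 = (-1.4483, 4.0382, -2.3688, 1.7122).
‖u_3‖ = 5.1911, so q_3 = (-0.2790, 0.7779, -0.4563, 0.3298).
Qᵀb = (3.6515, 0.8008, 0.2695).
Back-substitute: x_3 = 0.2695/5.1911 = 0.0519.
x_2 = (0.8008 + 1.7471·0.0519)/4.5789 = 0.1947.
x_1 = (3.6515 + 0.1826·0.1947 + 0.0000·0.0519)/5.4772 = 0.6732.

x = (0.6732, 0.1947, 0.0519)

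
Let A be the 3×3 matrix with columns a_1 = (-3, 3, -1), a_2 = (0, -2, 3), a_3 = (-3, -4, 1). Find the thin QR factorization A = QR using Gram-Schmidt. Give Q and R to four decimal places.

a_1 = (-3, 3, -1); ‖a_1‖ = 4.3589, so e_1 = (-0.6882, 0.6882, -0.2294).
e_1·a_2 = (-0.6882)·0 + 0.6882·(-2) + (-0.2294)·3 = -2.0647.
u_2 = a_2 + 2.0647·e_1 = (-1.4211, -0.5789, 2.5263).
‖u_2‖ = 2.9558, so e_2 = (-0.4808, -0.1959, 0.8547).
e_1·a_3 = (-0.6882)·(-3) + 0.6882·(-4) + (-0.2294)·1 = -0.9177; e_2·a_3 = (-0.4808)·(-3) + (-0.1959)·(-4) + 0.8547·1 = 3.0805.
u_3 = a_3 + 0.9177·e_1 − 3.0805·e_2 = (-2.1506, -2.7651, -1.8434).
‖u_3‖ = 3.9584, so e_3 = (-0.5433, -0.6985, -0.4657).

Q = [[-0.6882, -0.4808, -0.5433], [0.6882, -0.1959, -0.6985], [-0.2294, 0.8547, -0.4657]], R = [[4.3589, -2.0647, -0.9177], [0.0000, 2.9558, 3.0805], [0.0000, 0.0000, 3.9584]]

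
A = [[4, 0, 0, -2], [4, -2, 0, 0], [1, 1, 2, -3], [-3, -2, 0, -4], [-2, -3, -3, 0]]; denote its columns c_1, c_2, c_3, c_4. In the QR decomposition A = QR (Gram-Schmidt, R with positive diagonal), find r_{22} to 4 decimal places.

r_{22} = 4.1781

c_1 = (4, 4, 1, -3, -2); ‖c_1‖ = 6.7823, so q_1 = (0.5898, 0.5898, 0.1474, -0.4423, -0.2949).
q_1·c_2 = 0.5898·0 + 0.5898·(-2) + 0.1474·1 + (-0.4423)·(-2) + (-0.2949)·(-3) = 0.7372.
u_2 = c_2 − 0.7372·q_1 = (-0.4348, -2.4348, 0.8913, -1.6739, -2.7826).
r_{22} = ‖u_2‖ = 4.1781.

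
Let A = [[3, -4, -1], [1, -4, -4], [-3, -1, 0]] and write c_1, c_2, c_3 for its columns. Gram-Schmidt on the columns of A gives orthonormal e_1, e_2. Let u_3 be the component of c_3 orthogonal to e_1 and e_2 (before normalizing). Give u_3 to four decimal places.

c_1 = (3, 1, -3); ‖c_1‖ = 4.3589, so e_1 = (0.6882, 0.2294, -0.6882).
e_1·c_2 = 0.6882·(-4) + 0.2294·(-4) + (-0.6882)·(-1) = -2.9824.
u_2 = c_2 + 2.9824·e_1 = (-1.9474, -3.3158, -3.0526).
‖u_2‖ = 4.9097, so e_2 = (-0.3966, -0.6754, -0.6218).
e_1·c_3 = 0.6882·(-1) + 0.2294·(-4) + (-0.6882)·0 = -1.6059; e_2·c_3 = (-0.3966)·(-1) + (-0.6754)·(-4) + (-0.6218)·0 = 3.0980.
u_3 = c_3 + 1.6059·e_1 − 3.0980·e_2 = (1.3341, -1.5393, 0.8210).

u_3 = (1.3341, -1.5393, 0.8210)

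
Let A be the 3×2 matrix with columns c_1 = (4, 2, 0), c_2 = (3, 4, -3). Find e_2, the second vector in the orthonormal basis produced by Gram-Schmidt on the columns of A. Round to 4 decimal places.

e_2 = (-0.2673, 0.5345, -0.8018)

e_1 = c_1/‖c_1‖ = (4, 2, 0)/4.4721 = (0.8944, 0.4472, 0.0000).
r_{12} = e_1·c_2 = 4.4721.
u_2 = c_2 − 4.4721·e_1 = (-1.0000, 2.0000, -3.0000).
‖u_2‖ = 3.7417, so e_2 = (-0.2673, 0.5345, -0.8018).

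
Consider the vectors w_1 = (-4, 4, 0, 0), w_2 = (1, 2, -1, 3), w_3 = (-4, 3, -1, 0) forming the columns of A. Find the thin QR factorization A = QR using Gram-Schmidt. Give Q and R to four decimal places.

Q = [[-0.7071, 0.3939, -0.3681], [0.7071, 0.3939, -0.3681], [0.0000, -0.2626, -0.8495], [0.0000, 0.7878, 0.0850]], R = [[5.6569, 0.7071, 4.9497], [0.0000, 3.8079, -0.1313], [0.0000, 0.0000, 1.2177]]

e_1 = w_1/‖w_1‖ = (-4, 4, 0, 0)/5.6569 = (-0.7071, 0.7071, 0.0000, 0.0000).
r_{12} = e_1·w_2 = 0.7071.
u_2 = w_2 − 0.7071·e_1 = (1.5000, 1.5000, -1.0000, 3.0000).
‖u_2‖ = 3.8079, so e_2 = (0.3939, 0.3939, -0.2626, 0.7878).
r_{13} = e_1·w_3 = 4.9497; r_{23} = e_2·w_3 = -0.1313.
u_3 = w_3 − 4.9497·e_1 + 0.1313·e_2 = (-0.4483, -0.4483, -1.0345, 0.1034).
‖u_3‖ = 1.2177, so e_3 = (-0.3681, -0.3681, -0.8495, 0.0850).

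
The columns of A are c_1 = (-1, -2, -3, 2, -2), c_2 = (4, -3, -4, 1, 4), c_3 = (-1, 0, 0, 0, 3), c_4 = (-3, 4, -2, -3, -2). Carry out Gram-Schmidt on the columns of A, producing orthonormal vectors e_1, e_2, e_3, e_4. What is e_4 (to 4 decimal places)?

e_4 = (-0.0946, 0.5261, -0.6542, -0.5341, -0.0315)

c_1 = (-1, -2, -3, 2, -2); ‖c_1‖ = 4.6904, so e_1 = (-0.2132, -0.4264, -0.6396, 0.4264, -0.4264).
e_1·c_2 = (-0.2132)·4 + (-0.4264)·(-3) + (-0.6396)·(-4) + 0.4264·1 + (-0.4264)·4 = 1.7056.
u_2 = c_2 − 1.7056·e_1 = (4.3636, -2.2727, -2.9091, 0.2727, 4.7273).
‖u_2‖ = 7.4223, so e_2 = (0.5879, -0.3062, -0.3919, 0.0367, 0.6369).
e_1·c_3 = (-0.2132)·(-1) + (-0.4264)·0 + (-0.6396)·0 + 0.4264·0 + (-0.4264)·3 = -1.0660; e_2·c_3 = 0.5879·(-1) + (-0.3062)·0 + (-0.3919)·0 + 0.0367·0 + 0.6369·3 = 1.3228.
u_3 = c_3 + 1.0660·e_1 − 1.3228·e_2 = (-2.0050, -0.0495, -0.1634, 0.4059, 1.7030).
‖u_3‖ = 2.6672, so e_3 = (-0.7517, -0.0186, -0.0613, 0.1522, 0.6385).
e_1·c_4 = (-0.2132)·(-3) + (-0.4264)·4 + (-0.6396)·(-2) + 0.4264·(-3) + (-0.4264)·(-2) = -0.2132; e_2·c_4 = 0.5879·(-3) + (-0.3062)·4 + (-0.3919)·(-2) + 0.0367·(-3) + 0.6369·(-2) = -3.5887; e_3·c_4 = (-0.7517)·(-3) + (-0.0186)·4 + (-0.0613)·(-2) + 0.1522·(-3) + 0.6385·(-2) = 0.5698.
u_4 = c_4 + 0.2132·e_1 + 3.5887·e_2 − 0.5698·e_3 = (-0.5073, 2.8208, -3.5080, -2.8640, -0.1691).
‖u_4‖ = 5.3620, so e_4 = (-0.0946, 0.5261, -0.6542, -0.5341, -0.0315).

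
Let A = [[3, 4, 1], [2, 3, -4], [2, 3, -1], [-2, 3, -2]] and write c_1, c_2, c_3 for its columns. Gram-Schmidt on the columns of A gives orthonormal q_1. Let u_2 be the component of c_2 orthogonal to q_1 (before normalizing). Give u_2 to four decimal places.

u_2 = (1.4286, 1.2857, 1.2857, 4.7143)

c_1 = (3, 2, 2, -2); ‖c_1‖ = 4.5826, so q_1 = (0.6547, 0.4364, 0.4364, -0.4364).
q_1·c_2 = 0.6547·4 + 0.4364·3 + 0.4364·3 + (-0.4364)·3 = 3.9279.
u_2 = c_2 − 3.9279·q_1 = (1.4286, 1.2857, 1.2857, 4.7143).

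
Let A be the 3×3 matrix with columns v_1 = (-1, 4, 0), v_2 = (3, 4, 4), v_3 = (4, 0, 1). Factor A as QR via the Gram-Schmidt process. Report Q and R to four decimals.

Q = [[-0.2425, 0.6755, 0.6963], [0.9701, 0.1689, 0.1741], [0.0000, 0.7177, -0.6963]], R = [[4.1231, 3.1530, -0.9701], [0.0000, 5.5730, 3.4198], [0.0000, 0.0000, 2.0889]]

q_1 = v_1/‖v_1‖ = (-1, 4, 0)/4.1231 = (-0.2425, 0.9701, 0.0000).
r_{12} = q_1·v_2 = 3.1530.
u_2 = v_2 − 3.1530·q_1 = (3.7647, 0.9412, 4.0000).
‖u_2‖ = 5.5730, so q_2 = (0.6755, 0.1689, 0.7177).
r_{13} = q_1·v_3 = -0.9701; r_{23} = q_2·v_3 = 3.4198.
u_3 = v_3 + 0.9701·q_1 − 3.4198·q_2 = (1.4545, 0.3636, -1.4545).
‖u_3‖ = 2.0889, so q_3 = (0.6963, 0.1741, -0.6963).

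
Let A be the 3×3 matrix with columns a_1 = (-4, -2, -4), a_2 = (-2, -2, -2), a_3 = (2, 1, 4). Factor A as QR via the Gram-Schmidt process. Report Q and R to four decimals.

a_1 = (-4, -2, -4); ‖a_1‖ = 6.0000, so e_1 = (-0.6667, -0.3333, -0.6667).
e_1·a_2 = (-0.6667)·(-2) + (-0.3333)·(-2) + (-0.6667)·(-2) = 3.3333.
u_2 = a_2 − 3.3333·e_1 = (0.2222, -0.8889, 0.2222).
‖u_2‖ = 0.9428, so e_2 = (0.2357, -0.9428, 0.2357).
e_1·a_3 = (-0.6667)·2 + (-0.3333)·1 + (-0.6667)·4 = -4.3333; e_2·a_3 = 0.2357·2 + (-0.9428)·1 + 0.2357·4 = 0.4714.
u_3 = a_3 + 4.3333·e_1 − 0.4714·e_2 = (-1.0000, 0.0000, 1.0000).
‖u_3‖ = 1.4142, so e_3 = (-0.7071, 0.0000, 0.7071).

Q = [[-0.6667, 0.2357, -0.7071], [-0.3333, -0.9428, 0.0000], [-0.6667, 0.2357, 0.7071]], R = [[6.0000, 3.3333, -4.3333], [0.0000, 0.9428, 0.4714], [0.0000, 0.0000, 1.4142]]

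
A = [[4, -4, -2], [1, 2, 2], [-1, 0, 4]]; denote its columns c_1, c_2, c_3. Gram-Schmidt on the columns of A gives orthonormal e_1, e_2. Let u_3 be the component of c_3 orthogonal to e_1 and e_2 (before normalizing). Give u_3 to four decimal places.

u_3 = (0.6341, 1.2683, 3.8049)

c_1 = (4, 1, -1); ‖c_1‖ = 4.2426, so e_1 = (0.9428, 0.2357, -0.2357).
e_1·c_2 = 0.9428·(-4) + 0.2357·2 + (-0.2357)·0 = -3.2998.
u_2 = c_2 + 3.2998·e_1 = (-0.8889, 2.7778, -0.7778).
‖u_2‖ = 3.0185, so e_2 = (-0.2945, 0.9203, -0.2577).
e_1·c_3 = 0.9428·(-2) + 0.2357·2 + (-0.2357)·4 = -2.3570; e_2·c_3 = (-0.2945)·(-2) + 0.9203·2 + (-0.2577)·4 = 1.3988.
u_3 = c_3 + 2.3570·e_1 − 1.3988·e_2 = (0.6341, 1.2683, 3.8049).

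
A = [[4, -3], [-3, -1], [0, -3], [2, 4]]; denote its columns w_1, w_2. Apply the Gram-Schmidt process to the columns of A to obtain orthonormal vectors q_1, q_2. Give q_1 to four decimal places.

q_1 = (0.7428, -0.5571, 0.0000, 0.3714)

w_1 = (4, -3, 0, 2); ‖w_1‖ = 5.3852, so q_1 = (0.7428, -0.5571, 0.0000, 0.3714).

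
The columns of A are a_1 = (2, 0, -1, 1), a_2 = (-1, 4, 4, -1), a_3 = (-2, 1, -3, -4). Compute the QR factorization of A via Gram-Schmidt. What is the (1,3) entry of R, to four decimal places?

r_{13} = -2.0412

a_1 = (2, 0, -1, 1); ‖a_1‖ = 2.4495, so q_1 = (0.8165, 0.0000, -0.4082, 0.4082).
r_{13} = q_1·a_3 = -2.0412.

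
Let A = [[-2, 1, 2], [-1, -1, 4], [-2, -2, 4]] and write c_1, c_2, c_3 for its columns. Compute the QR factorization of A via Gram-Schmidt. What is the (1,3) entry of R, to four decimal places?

r_{13} = -5.3333

c_1 = (-2, -1, -2); ‖c_1‖ = 3.0000, so q_1 = (-0.6667, -0.3333, -0.6667).
r_{13} = q_1·c_3 = -5.3333.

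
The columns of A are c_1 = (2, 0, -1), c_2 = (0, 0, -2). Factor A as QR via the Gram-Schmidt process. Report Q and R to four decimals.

Q = [[0.8944, -0.4472], [0.0000, 0.0000], [-0.4472, -0.8944]], R = [[2.2361, 0.8944], [0.0000, 1.7889]]

c_1 = (2, 0, -1); ‖c_1‖ = 2.2361, so e_1 = (0.8944, 0.0000, -0.4472).
e_1·c_2 = 0.8944·0 + 0.0000·0 + (-0.4472)·(-2) = 0.8944.
u_2 = c_2 − 0.8944·e_1 = (-0.8000, 0.0000, -1.6000).
‖u_2‖ = 1.7889, so e_2 = (-0.4472, 0.0000, -0.8944).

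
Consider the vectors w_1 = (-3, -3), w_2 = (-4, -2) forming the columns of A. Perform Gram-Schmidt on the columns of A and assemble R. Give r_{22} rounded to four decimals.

w_1 = (-3, -3); ‖w_1‖ = 4.2426, so e_1 = (-0.7071, -0.7071).
e_1·w_2 = (-0.7071)·(-4) + (-0.7071)·(-2) = 4.2426.
u_2 = w_2 − 4.2426·e_1 = (-1.0000, 1.0000).
r_{22} = ‖u_2‖ = 1.4142.

r_{22} = 1.4142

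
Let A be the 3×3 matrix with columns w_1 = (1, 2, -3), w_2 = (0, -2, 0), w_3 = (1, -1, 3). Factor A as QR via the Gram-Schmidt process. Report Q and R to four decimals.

e_1 = w_1/‖w_1‖ = (1, 2, -3)/3.7417 = (0.2673, 0.5345, -0.8018).
r_{12} = e_1·w_2 = -1.0690.
u_2 = w_2 + 1.0690·e_1 = (0.2857, -1.4286, -0.8571).
‖u_2‖ = 1.6903, so e_2 = (0.1690, -0.8452, -0.5071).
r_{13} = e_1·w_3 = -2.6726; r_{23} = e_2·w_3 = -0.5071.
u_3 = w_3 + 2.6726·e_1 + 0.5071·e_2 = (1.8000, 0.0000, 0.6000).
‖u_3‖ = 1.8974, so e_3 = (0.9487, 0.0000, 0.3162).

Q = [[0.2673, 0.1690, 0.9487], [0.5345, -0.8452, 0.0000], [-0.8018, -0.5071, 0.3162]], R = [[3.7417, -1.0690, -2.6726], [0.0000, 1.6903, -0.5071], [0.0000, 0.0000, 1.8974]]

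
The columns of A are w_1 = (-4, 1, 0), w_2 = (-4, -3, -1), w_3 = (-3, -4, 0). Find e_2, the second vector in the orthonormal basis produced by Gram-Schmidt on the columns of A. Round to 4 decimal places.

e_2 = (-0.2349, -0.9395, -0.2495)

w_1 = (-4, 1, 0); ‖w_1‖ = 4.1231, so e_1 = (-0.9701, 0.2425, 0.0000).
e_1·w_2 = (-0.9701)·(-4) + 0.2425·(-3) + 0.0000·(-1) = 3.1530.
u_2 = w_2 − 3.1530·e_1 = (-0.9412, -3.7647, -1.0000).
‖u_2‖ = 4.0073, so e_2 = (-0.2349, -0.9395, -0.2495).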